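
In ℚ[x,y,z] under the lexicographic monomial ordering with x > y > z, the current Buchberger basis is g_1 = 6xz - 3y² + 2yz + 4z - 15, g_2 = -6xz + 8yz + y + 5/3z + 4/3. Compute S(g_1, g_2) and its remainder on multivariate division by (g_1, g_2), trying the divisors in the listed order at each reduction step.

S(g_1, g_2) = -½y² + 5/3yz + ⅙y + 17/18z - 41/18; remainder on division = -½y² + 5/3yz + ⅙y + 17/18z - 41/18.

lcm(LM(g_1), LM(g_2)) = xz.
S = (lcm/LT(g_1))·g_1 − (lcm/LT(g_2))·g_2 = -½y² + 5/3yz + ⅙y + 17/18z - 41/18.
Reduce S modulo (g_1, g_2) in that order:
  leading term y²: no divisor's leading term divides it; move -½y² to the remainder.
  leading term yz: no divisor's leading term divides it; move 5/3yz to the remainder.
  leading term y: no divisor's leading term divides it; move ⅙y to the remainder.
  leading term z: no divisor's leading term divides it; move 17/18z to the remainder.
  leading term 1: no divisor's leading term divides it; move -41/18 to the remainder.
The remainder -½y² + 5/3yz + ⅙y + 17/18z - 41/18 is nonzero, so it would be added as the next basis element.
This is the inner loop of Buchberger's algorithm — each nonzero remainder becomes a new basis element.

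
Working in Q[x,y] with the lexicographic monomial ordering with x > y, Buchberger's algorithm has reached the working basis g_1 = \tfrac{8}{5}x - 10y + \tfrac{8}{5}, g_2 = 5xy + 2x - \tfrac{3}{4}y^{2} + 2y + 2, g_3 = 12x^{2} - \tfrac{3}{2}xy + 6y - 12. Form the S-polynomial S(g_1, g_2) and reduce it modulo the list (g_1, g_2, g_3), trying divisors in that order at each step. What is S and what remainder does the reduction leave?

lcm(LM(g_1), LM(g_2)) = xy.
S = (lcm/LT(g_1))·g_1 − (lcm/LT(g_2))·g_2 = -\tfrac{2}{5}x - \tfrac{61}{10}y^{2} + \tfrac{3}{5}y - \tfrac{2}{5}.
Reduce S modulo (g_1, g_2, g_3) in that order:
  leading term x: subtract (-\tfrac{1}{4})·g_1 from -\tfrac{2}{5}x - \tfrac{61}{10}y^{2} + \tfrac{3}{5}y - \tfrac{2}{5} → -\tfrac{61}{10}y^{2} - \tfrac{19}{10}y
  leading term y^{2}: no divisor's leading term divides it; move -\tfrac{61}{10}y^{2} to the remainder.
  leading term y: no divisor's leading term divides it; move -\tfrac{19}{10}y to the remainder.
The remainder -\tfrac{61}{10}y^{2} - \tfrac{19}{10}y is nonzero, so it would be added as the next basis element.

S(g_1, g_2) = -\tfrac{2}{5}x - \tfrac{61}{10}y^{2} + \tfrac{3}{5}y - \tfrac{2}{5}; remainder on division = -\tfrac{61}{10}y^{2} - \tfrac{19}{10}y.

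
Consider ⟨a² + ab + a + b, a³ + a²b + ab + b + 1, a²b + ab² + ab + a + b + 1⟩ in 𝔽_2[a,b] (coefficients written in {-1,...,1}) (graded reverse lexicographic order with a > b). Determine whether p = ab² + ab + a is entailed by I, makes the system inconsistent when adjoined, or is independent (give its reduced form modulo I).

First compute the reduced Gröbner basis of I by Buchberger's algorithm.
f_1 = a² + ab + a + b, LT = a².
f_2 = a³ + a²b + ab + b + 1, LT = a³.
f_3 = a²b + ab² + ab + a + b + 1, LT = a²b.

S(f_1,f_2): lcm = a³. S = a² + b + 1.
  leading term a²: subtract (1)·f_1 from a² + b + 1 → ab + a + 1
  leading term ab: no divisor's leading term divides it; move ab to the remainder.
  leading term a: no divisor's leading term divides it; move a to the remainder.
  leading term 1: no divisor's leading term divides it; move 1 to the remainder.
  remainder ab + a + 1 ≠ 0; add h_4 = ab + a + 1 to the basis.

S(f_1,f_3): lcm = a²b. S = b² + a + b + 1.
  leading term b²: no divisor's leading term divides it; move b² to the remainder.
  leading term a: no divisor's leading term divides it; move a to the remainder.
  leading term b: no divisor's leading term divides it; move b to the remainder.
  leading term 1: no divisor's leading term divides it; move 1 to the remainder.
  remainder b² + a + b + 1 ≠ 0; add h_5 = b² + a + b + 1 to the basis.

S(f_2,f_3): lcm = a³b. S = a²b + ab² + a² + ab + b² + a + b.
  leading term a²b: subtract (b)·f_1 from a²b + ab² + a² + ab + b² + a + b → a² + a + b
  leading term a²: subtract (1)·f_1 from a² + a + b → ab
  leading term ab: subtract (1)·h_4 from ab → a + 1
  leading term a: no divisor's leading term divides it; move a to the remainder.
  leading term 1: no divisor's leading term divides it; move 1 to the remainder.
  remainder a + 1 ≠ 0; add h_6 = a + 1 to the basis.

S(f_1,h_4): lcm = a²b. S = ab² + a² + ab + b² + a.
  leading term ab²: subtract (b)·h_4 from ab² + a² + ab + b² + a → a² + b² + a + b
  leading term a²: subtract (1)·f_1 from a² + b² + a + b → ab + b²
  leading term ab: subtract (1)·h_4 from ab + b² → b² + a + 1
  leading term b²: subtract (1)·h_5 from b² + a + 1 → b
  leading term b: no divisor's leading term divides it; move b to the remainder.
  remainder b ≠ 0; add h_7 = b to the basis.

The other S-polynomials (S(f_2,h_4), S(f_3,h_4), S(f_1,h_5), S(f_2,h_5), S(f_3,h_5), S(h_4,h_5), S(f_1,h_6), S(f_2,h_6), S(f_3,h_6), S(h_4,h_6), S(h_5,h_6), S(f_1,h_7), S(f_2,h_7), S(f_3,h_7), S(h_4,h_7), S(h_5,h_7), S(h_6,h_7)) all reduce to 0 modulo the current basis, so we have a Gröbner basis.
Inter-reduce: drop elements whose leading term is divisible by another's, tail-reduce, and make monic.
Reduced Gröbner basis: {a + 1, b}.
Label its elements g_1 = a + 1, g_2 = b.

Reduce p = ab² + ab + a modulo G:
  leading term ab²: subtract (b²)·g_1 from ab² + ab + a → ab + b² + a
  leading term ab: subtract (b)·g_1 from ab + b² + a → b² + a + b
  leading term b²: subtract (b)·g_2 from b² + a + b → a + b
  leading term a: subtract (1)·g_1 from a + b → b + 1
  leading term b: subtract (1)·g_2 from b + 1 → 1
  leading term 1: no divisor's leading term divides it; move 1 to the remainder.
  normal form = 1.
The normal form is nonzero, so p ∉ I. Since p minus its normal form lies in I, I + (p) = I + (r) where r = 1; decide whether this ideal is the whole ring.
Here r = 1 is a nonzero constant, hence a unit: 1 ∈ I + (p), the Gröbner basis of I + (p) is {1}, and the enlarged system has no common solution — adjoining p is inconsistent.

Adjoining ab² + ab + a makes the ideal the whole ring: the system is inconsistent.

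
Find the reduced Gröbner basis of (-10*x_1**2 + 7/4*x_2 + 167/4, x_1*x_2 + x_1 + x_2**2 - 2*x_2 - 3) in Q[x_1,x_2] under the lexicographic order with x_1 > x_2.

G = {x_1**2 - 7/40*x_2 - 167/40, x_1*x_2 + x_1 + x_2**2 - 2*x_2 - 3, x_2**3 - 207/40*x_2**2 - 27/20*x_2 + 193/40}

Buchberger's algorithm terminates because the ascending chain of leading-term ideals stabilizes.

f_1 = -10*x_1**2 + 7/4*x_2 + 167/4, LT = x_1**2.
f_2 = x_1*x_2 + x_1 + x_2**2 - 2*x_2 - 3, LT = x_1*x_2.

S(f_1,f_2): lcm = x_1**2*x_2. S = -x_1**2 - x_1*x_2**2 + 2*x_1*x_2 + 3*x_1 - 7/40*x_2**2 - 167/40*x_2.
  reduce S modulo (f_1, f_2):
  remainder x_2**3 - 207/40*x_2**2 - 27/20*x_2 + 193/40 ≠ 0; add g_3 = x_2**3 - 207/40*x_2**2 - 27/20*x_2 + 193/40 to the basis.

The other S-polynomials (S(f_1,g_3), S(f_2,g_3)) all reduce to 0 modulo the current basis, so we have a Gröbner basis.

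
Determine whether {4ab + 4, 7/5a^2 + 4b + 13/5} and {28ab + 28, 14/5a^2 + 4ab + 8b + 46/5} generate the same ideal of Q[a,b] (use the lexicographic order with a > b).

Yes, the ideals are equal.

For a fixed monomial order, each ideal has a unique reduced Gröbner basis; comparing bases decides equality.
Buchberger on the first generating set:
f_1 = 4ab + 4, LT = ab.
f_2 = 7/5a^2 + 4b + 13/5, LT = a^2.

S(f_1,f_2): lcm = a^2b. S = a - 20/7b^2 - 13/7b.
  leading term a: no divisor's leading term divides it; move a to the remainder.
  leading term b^2: no divisor's leading term divides it; move -20/7b^2 to the remainder.
  leading term b: no divisor's leading term divides it; move -13/7b to the remainder.
  remainder a - 20/7b^2 - 13/7b ≠ 0; add g_3 = a - 20/7b^2 - 13/7b to the basis.

S(f_1,g_3): lcm = ab. S = 20/7b^3 + 13/7b^2 + 1.
  leading term b^3: no divisor's leading term divides it; move 20/7b^3 to the remainder.
  leading term b^2: no divisor's leading term divides it; move 13/7b^2 to the remainder.
  leading term 1: no divisor's leading term divides it; move 1 to the remainder.
  remainder 20/7b^3 + 13/7b^2 + 1 ≠ 0; add g_4 = 20/7b^3 + 13/7b^2 + 1 to the basis.

S(f_2,g_3): lcm = a^2. S = 20/7ab^2 + 13/7ab + 20/7b + 13/7.
  leading term ab^2: subtract (5/7b)·f_1 from 20/7ab^2 + 13/7ab + 20/7b + 13/7 → 13/7ab + 13/7
  leading term ab: subtract (13/28)·f_1 from 13/7ab + 13/7 → 0
  remainder 0.

S(f_1,g_4): lcm = ab^3. S = -13/20ab^2 - 7/20a + b^2.
  leading term ab^2: subtract (-13/80b)·f_1 from -13/20ab^2 - 7/20a + b^2 → -7/20a + b^2 + 13/20b
  leading term a: subtract (-7/20)·g_3 from -7/20a + b^2 + 13/20b → 0
  remainder 0.

S(f_2,g_4): leading monomials are coprime, so the S-polynomial reduces to 0 (Buchberger's first criterion).
S(g_3,g_4): leading monomials are coprime, so the S-polynomial reduces to 0 (Buchberger's first criterion).
Every S-polynomial of the final basis reduces to 0, so we have a Gröbner basis.
Inter-reduce: drop elements whose leading term is divisible by another's, tail-reduce, and make monic.
Reduced Gröbner basis: {a - 20/7b^2 - 13/7b, b^3 + 13/20b^2 + 7/20}.

Buchberger on the second generating set:
h_1 = 28ab + 28, LT = ab.
h_2 = 14/5a^2 + 4ab + 8b + 46/5, LT = a^2.

S(h_1,h_2): lcm = a^2b. S = -10/7ab^2 + a - 20/7b^2 - 23/7b.
  leading term ab^2: subtract (-5/98b)·h_1 from -10/7ab^2 + a - 20/7b^2 - 23/7b → a - 20/7b^2 - 13/7b
  leading term a: no divisor's leading term divides it; move a to the remainder.
  leading term b^2: no divisor's leading term divides it; move -20/7b^2 to the remainder.
  leading term b: no divisor's leading term divides it; move -13/7b to the remainder.
  remainder a - 20/7b^2 - 13/7b ≠ 0; add k_3 = a - 20/7b^2 - 13/7b to the basis.

S(h_1,k_3): lcm = ab. S = 20/7b^3 + 13/7b^2 + 1.
  leading term b^3: no divisor's leading term divides it; move 20/7b^3 to the remainder.
  leading term b^2: no divisor's leading term divides it; move 13/7b^2 to the remainder.
  leading term 1: no divisor's leading term divides it; move 1 to the remainder.
  remainder 20/7b^3 + 13/7b^2 + 1 ≠ 0; add k_4 = 20/7b^3 + 13/7b^2 + 1 to the basis.

S(h_2,k_3): lcm = a^2. S = 20/7ab^2 + 23/7ab + 20/7b + 23/7.
  leading term ab^2: subtract (5/49b)·h_1 from 20/7ab^2 + 23/7ab + 20/7b + 23/7 → 23/7ab + 23/7
  leading term ab: subtract (23/196)·h_1 from 23/7ab + 23/7 → 0
  remainder 0.

S(h_1,k_4): lcm = ab^3. S = -13/20ab^2 - 7/20a + b^2.
  leading term ab^2: subtract (-13/560b)·h_1 from -13/20ab^2 - 7/20a + b^2 → -7/20a + b^2 + 13/20b
  leading term a: subtract (-7/20)·k_3 from -7/20a + b^2 + 13/20b → 0
  remainder 0.

S(h_2,k_4): leading monomials are coprime, so the S-polynomial reduces to 0 (Buchberger's first criterion).
S(k_3,k_4): leading monomials are coprime, so the S-polynomial reduces to 0 (Buchberger's first criterion).
Every S-polynomial of the final basis reduces to 0, so we have a Gröbner basis.
Inter-reduce: drop elements whose leading term is divisible by another's, tail-reduce, and make monic.
Reduced Gröbner basis: {a - 20/7b^2 - 13/7b, b^3 + 13/20b^2 + 7/20}.

The two bases agree; hence the ideals are identical.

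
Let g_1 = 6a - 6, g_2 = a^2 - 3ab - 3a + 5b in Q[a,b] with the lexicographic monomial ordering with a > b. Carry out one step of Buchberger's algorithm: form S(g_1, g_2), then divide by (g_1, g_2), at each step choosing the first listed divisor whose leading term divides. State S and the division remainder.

lcm(LM(g_1), LM(g_2)) = a^2.
S = (lcm/LT(g_1))·g_1 − (lcm/LT(g_2))·g_2 = 3ab + 2a - 5b.
Reduce S modulo (g_1, g_2) in that order:
  leading term ab: subtract (1/2b)·g_1 from 3ab + 2a - 5b → 2a - 2b
  leading term a: subtract (1/3)·g_1 from 2a - 2b → -2b + 2
  leading term b: no divisor's leading term divides it; move -2b to the remainder.
  leading term 1: no divisor's leading term divides it; move 2 to the remainder.
The remainder -2b + 2 is nonzero, so it would be added as the next basis element.

S(g_1, g_2) = 3ab + 2a - 5b; remainder on division = -2b + 2.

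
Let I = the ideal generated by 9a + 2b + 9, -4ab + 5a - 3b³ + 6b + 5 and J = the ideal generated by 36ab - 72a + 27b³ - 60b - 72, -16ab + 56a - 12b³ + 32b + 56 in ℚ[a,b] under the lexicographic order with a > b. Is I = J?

Yes, the ideals are equal.

Two ideals are equal iff their reduced Gröbner bases coincide (the reduced basis is unique for a fixed ordering).
Buchberger on the first generating set:
f_1 = 9a + 2b + 9, LT = a.
f_2 = -4ab + 5a - 3b³ + 6b + 5, LT = ab.

S(f_1,f_2): lcm = ab. S = 5/4a - ¾b³ + 2/9b² + 5/2b + 5/4.
  reduce S modulo (f_1, f_2):
  remainder -¾b³ + 2/9b² + 20/9b ≠ 0; add g_3 = -¾b³ + 2/9b² + 20/9b to the basis.

The other S-polynomials (S(f_1,g_3), S(f_2,g_3)) all reduce to 0 modulo the current basis, so we have a Gröbner basis.
Inter-reduce: drop elements whose leading term is divisible by another's, tail-reduce, and make monic.
Reduced Gröbner basis: {a + 2/9b + 1, b³ - 8/27b² - 80/27b}.

Buchberger on the second generating set:
h_1 = 36ab - 72a + 27b³ - 60b - 72, LT = ab.
h_2 = -16ab + 56a - 12b³ + 32b + 56, LT = ab.

S(h_1,h_2): lcm = ab. S = 3/2a + ⅓b + 3/2.
  reduce S modulo (h_1, h_2):
  remainder 3/2a + ⅓b + 3/2 ≠ 0; add k_3 = 3/2a + ⅓b + 3/2 to the basis.

S(h_1,k_3): lcm = ab. S = -2a + ¾b³ - 2/9b² - 8/3b - 2.
  reduce S modulo (h_1, h_2, k_3):
  remainder ¾b³ - 2/9b² - 20/9b ≠ 0; add k_4 = ¾b³ - 2/9b² - 20/9b to the basis.

The other S-polynomials (S(h_2,k_3), S(h_1,k_4), S(h_2,k_4), S(k_3,k_4)) all reduce to 0 modulo the current basis, so we have a Gröbner basis.
Inter-reduce: drop elements whose leading term is divisible by another's, tail-reduce, and make monic.
Reduced Gröbner basis: {a + 2/9b + 1, b³ - 8/27b² - 80/27b}.

Same reduced basis, so the two generating sets span the same ideal.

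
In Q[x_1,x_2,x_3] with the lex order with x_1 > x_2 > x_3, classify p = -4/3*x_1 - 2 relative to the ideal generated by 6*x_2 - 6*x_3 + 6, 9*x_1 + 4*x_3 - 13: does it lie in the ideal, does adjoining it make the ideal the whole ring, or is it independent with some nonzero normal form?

First compute the reduced Gröbner basis of I by Buchberger's algorithm.
f_1 = 6*x_2 - 6*x_3 + 6, LT = x_2.
f_2 = 9*x_1 + 4*x_3 - 13, LT = x_1.

S(f_1,f_2): leading monomials are coprime, so the S-polynomial reduces to 0 (Buchberger's first criterion).
Every S-polynomial of the final basis reduces to 0, so we have a Gröbner basis.
Inter-reduce: drop elements whose leading term is divisible by another's, tail-reduce, and make monic.
Reduced Gröbner basis: {x_1 + 4/9*x_3 - 13/9, x_2 - x_3 + 1}.
Label its elements g_1 = x_1 + 4/9*x_3 - 13/9, g_2 = x_2 - x_3 + 1.

Reduce p = -4/3*x_1 - 2 modulo G:
  leading term x_1: subtract (-4/3)·g_1 from -4/3*x_1 - 2 → 16/27*x_3 - 106/27
  leading term x_3: no divisor's leading term divides it; move 16/27*x_3 to the remainder.
  leading term 1: no divisor's leading term divides it; move -106/27 to the remainder.
  normal form = 16/27*x_3 - 106/27.
The normal form is nonzero, so p ∉ I. Since p minus its normal form lies in I, I + (p) = I + (r) where r = 16/27*x_3 - 106/27; decide whether this ideal is the whole ring.
Run Buchberger on G together with r (pairs among the g_i already reduce to 0 since G is a Gröbner basis):
g_1 = x_1 + 4/9*x_3 - 13/9, LT = x_1.
g_2 = x_2 - x_3 + 1, LT = x_2.
r = 16/27*x_3 - 106/27, LT = x_3.

S(g_1,g_2): leading monomials are coprime, so the S-polynomial reduces to 0 (Buchberger's first criterion).
S(g_1,r): leading monomials are coprime, so the S-polynomial reduces to 0 (Buchberger's first criterion).
S(g_2,r): leading monomials are coprime, so the S-polynomial reduces to 0 (Buchberger's first criterion).
Every S-polynomial of the final basis reduces to 0, so we have a Gröbner basis.
Inter-reduce: drop elements whose leading term is divisible by another's, tail-reduce, and make monic.
Reduced Gröbner basis: {x_1 + 3/2, x_2 - 45/8, x_3 - 53/8}.
The reduced Gröbner basis of I + (p) is {x_1 + 3/2, x_2 - 45/8, x_3 - 53/8} ≠ {1}, a proper ideal, so the enlarged system stays consistent: p is independent of I, with normal form 16/27*x_3 - 106/27.

-4/3*x_1 - 2 is independent of I; its normal form modulo I is 16/27*x_3 - 106/27.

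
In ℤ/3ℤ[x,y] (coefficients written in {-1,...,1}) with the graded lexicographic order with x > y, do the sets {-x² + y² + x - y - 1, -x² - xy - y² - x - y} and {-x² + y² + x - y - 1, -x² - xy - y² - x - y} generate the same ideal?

Yes, the ideals are equal.

For a fixed monomial order, each ideal has a unique reduced Gröbner basis; comparing bases decides equality.
Buchberger on the first generating set:
f_1 = -x² + y² + x - y - 1, LT = x².
f_2 = -x² - xy - y² - x - y, LT = x².

S(f_1,f_2): lcm = x². S = -xy + y² + x + 1.
  reduce S modulo (f_1, f_2):
  remainder -xy + y² + x + 1 ≠ 0; add g_3 = -xy + y² + x + 1 to the basis.

S(f_1,g_3): lcm = x²y. S = xy² - y³ + x² - xy + y² + x + y.
  reduce S modulo (f_1, f_2, g_3):
  remainder -y² - x + y - 1 ≠ 0; add g_4 = -y² - x + y - 1 to the basis.

The other S-polynomials (S(f_2,g_3), S(f_1,g_4), S(f_2,g_4), S(g_3,g_4)) all reduce to 0 modulo the current basis, so we have a Gröbner basis.
Inter-reduce: drop elements whose leading term is divisible by another's, tail-reduce, and make monic.
Reduced Gröbner basis: {x² - 1, xy - y, y² + x - y + 1}.

Buchberger on the second generating set:
h_1 = -x² + y² + x - y - 1, LT = x².
h_2 = -x² - xy - y² - x - y, LT = x².

S(h_1,h_2): lcm = x². S = -xy + y² + x + 1.
  reduce S modulo (h_1, h_2):
  remainder -xy + y² + x + 1 ≠ 0; add k_3 = -xy + y² + x + 1 to the basis.

S(h_1,k_3): lcm = x²y. S = xy² - y³ + x² - xy + y² + x + y.
  reduce S modulo (h_1, h_2, k_3):
  remainder -y² - x + y - 1 ≠ 0; add k_4 = -y² - x + y - 1 to the basis.

The other S-polynomials (S(h_2,k_3), S(h_1,k_4), S(h_2,k_4), S(k_3,k_4)) all reduce to 0 modulo the current basis, so we have a Gröbner basis.
Inter-reduce: drop elements whose leading term is divisible by another's, tail-reduce, and make monic.
Reduced Gröbner basis: {x² - 1, xy - y, y² + x - y + 1}.

The two bases agree; hence the ideals are identical.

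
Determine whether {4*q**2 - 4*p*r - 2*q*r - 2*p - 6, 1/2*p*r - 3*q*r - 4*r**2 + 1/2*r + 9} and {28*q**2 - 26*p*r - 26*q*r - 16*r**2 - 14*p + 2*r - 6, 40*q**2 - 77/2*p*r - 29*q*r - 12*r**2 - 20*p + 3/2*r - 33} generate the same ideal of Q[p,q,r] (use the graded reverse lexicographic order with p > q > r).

For a fixed monomial order, each ideal has a unique reduced Gröbner basis; comparing bases decides equality.
Buchberger on the first generating set:
f_1 = 4*q**2 - 4*p*r - 2*q*r - 2*p - 6, LT = q**2.
f_2 = 1/2*p*r - 3*q*r - 4*r**2 + 1/2*r + 9, LT = p*r.

The S-polynomials (S(f_1,f_2)) all reduce to 0 modulo the current basis, so we have a Gröbner basis.
Inter-reduce: drop elements whose leading term is divisible by another's, tail-reduce, and make monic.
Reduced Gröbner basis: {q**2 - 13/2*q*r - 8*r**2 - 1/2*p + r + 33/2, p*r - 6*q*r - 8*r**2 + r + 18}.

Buchberger on the second generating set:
h_1 = 28*q**2 - 26*p*r - 26*q*r - 16*r**2 - 14*p + 2*r - 6, LT = q**2.
h_2 = 40*q**2 - 77/2*p*r - 29*q*r - 12*r**2 - 20*p + 3/2*r - 33, LT = q**2.

S(h_1,h_2): lcm = q**2. S = 19/560*p*r - 57/280*q*r - 19/70*r**2 + 19/560*r + 171/280.
  leading term p*r: no divisor's leading term divides it; move 19/560*p*r to the remainder.
  leading term q*r: no divisor's leading term divides it; move -57/280*q*r to the remainder.
  leading term r**2: no divisor's leading term divides it; move -19/70*r**2 to the remainder.
  leading term r: no divisor's leading term divides it; move 19/560*r to the remainder.
  leading term 1: no divisor's leading term divides it; move 171/280 to the remainder.
  remainder 19/560*p*r - 57/280*q*r - 19/70*r**2 + 19/560*r + 171/280 ≠ 0; add k_3 = 19/560*p*r - 57/280*q*r - 19/70*r**2 + 19/560*r + 171/280 to the basis.

The other S-polynomials (S(h_1,k_3), S(h_2,k_3)) all reduce to 0 modulo the current basis, so we have a Gröbner basis.
Inter-reduce: drop elements whose leading term is divisible by another's, tail-reduce, and make monic.
Reduced Gröbner basis: {q**2 - 13/2*q*r - 8*r**2 - 1/2*p + r + 33/2, p*r - 6*q*r - 8*r**2 + r + 18}.

These coincide, so the ideals are equal.
The choice of monomial ordering does not affect the verdict — as long as both bases are computed under the same ordering, their equality decides ideal equality.

Yes, the ideals are equal.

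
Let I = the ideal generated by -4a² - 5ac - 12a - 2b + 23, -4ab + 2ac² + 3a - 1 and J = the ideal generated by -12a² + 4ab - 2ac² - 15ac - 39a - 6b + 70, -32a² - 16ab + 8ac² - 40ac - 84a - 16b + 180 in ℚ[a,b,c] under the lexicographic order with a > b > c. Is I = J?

Yes, the ideals are equal.

For a fixed monomial order, each ideal has a unique reduced Gröbner basis; comparing bases decides equality.
Buchberger on the first generating set:
f_1 = -4a² - 5ac - 12a - 2b + 23, LT = a².
f_2 = -4ab + 2ac² + 3a - 1, LT = ab.

S(f_1,f_2): lcm = a²b. S = ½a²c² + ¾a² + 5/4abc + 3ab - ¼a + ½b² - 23/4b.
  reduce S modulo (f_1, f_2):
  remainder -¼a + ½b² - ¼bc² - 49/8b + 23/8c² - 5/16c + 57/16 ≠ 0; add g_3 = -¼a + ½b² - ¼bc² - 49/8b + 23/8c² - 5/16c + 57/16 to the basis.

S(f_2,g_3): lcm = ab. S = -½ac² - ¾a + 2b³ - b²c² - 49/2b² + 23/2bc² - 5/4bc + 57/4b + ¼.
  reduce S modulo (f_1, f_2, g_3):
  remainder 2b³ - 2b²c² - 26b² + ½bc⁴ + 49/2bc² - 5/4bc + 261/8b - 23/4c⁴ + ⅝c³ - 63/4c² + 15/16c - 167/16 ≠ 0; add g_4 = 2b³ - 2b²c² - 26b² + ½bc⁴ + 49/2bc² - 5/4bc + 261/8b - 23/4c⁴ + ⅝c³ - 63/4c² + 15/16c - 167/16 to the basis.

The other S-polynomials (S(f_1,g_3), S(f_1,g_4), S(f_2,g_4), S(g_3,g_4)) all reduce to 0 modulo the current basis, so we have a Gröbner basis.
Inter-reduce: drop elements whose leading term is divisible by another's, tail-reduce, and make monic.
Reduced Gröbner basis: {a - 2b² + bc² + 49/2b - 23/2c² + 5/4c - 57/4, b³ - b²c² - 13b² + ¼bc⁴ + 49/4bc² - ⅝bc + 261/16b - 23/8c⁴ + 5/16c³ - 63/8c² + 15/32c - 167/32}.

Buchberger on the second generating set:
h_1 = -12a² + 4ab - 2ac² - 15ac - 39a - 6b + 70, LT = a².
h_2 = -32a² - 16ab + 8ac² - 40ac - 84a - 16b + 180, LT = a².

S(h_1,h_2): lcm = a². S = -⅚ab + 5/12ac² + ⅝a - 5/24.
  reduce S modulo (h_1, h_2):
  remainder -⅚ab + 5/12ac² + ⅝a - 5/24 ≠ 0; add k_3 = -⅚ab + 5/12ac² + ⅝a - 5/24 to the basis.

S(h_1,k_3): lcm = a²b. S = ½a²c² + ¾a² - ⅓ab² + ⅙abc² + 5/4abc + 13/4ab - ¼a + ½b² - 35/6b.
  reduce S modulo (h_1, h_2, k_3):
  remainder -¼a + ½b² - ¼bc² - 49/8b + 23/8c² - 5/16c + 57/16 ≠ 0; add k_4 = -¼a + ½b² - ¼bc² - 49/8b + 23/8c² - 5/16c + 57/16 to the basis.

S(k_3,k_4): lcm = ab. S = -½ac² - ¾a + 2b³ - b²c² - 49/2b² + 23/2bc² - 5/4bc + 57/4b + ¼.
  reduce S modulo (h_1, h_2, k_3, k_4):
  remainder 2b³ - 2b²c² - 26b² + ½bc⁴ + 49/2bc² - 5/4bc + 261/8b - 23/4c⁴ + ⅝c³ - 63/4c² + 15/16c - 167/16 ≠ 0; add k_5 = 2b³ - 2b²c² - 26b² + ½bc⁴ + 49/2bc² - 5/4bc + 261/8b - 23/4c⁴ + ⅝c³ - 63/4c² + 15/16c - 167/16 to the basis.

The other S-polynomials (S(h_2,k_3), S(h_1,k_4), S(h_2,k_4), S(h_1,k_5), S(h_2,k_5), S(k_3,k_5), S(k_4,k_5)) all reduce to 0 modulo the current basis, so we have a Gröbner basis.
Inter-reduce: drop elements whose leading term is divisible by another's, tail-reduce, and make monic.
Reduced Gröbner basis: {a - 2b² + bc² + 49/2b - 23/2c² + 5/4c - 57/4, b³ - b²c² - 13b² + ¼bc⁴ + 49/4bc² - ⅝bc + 261/16b - 23/8c⁴ + 5/16c³ - 63/8c² + 15/32c - 167/32}.

Same reduced basis, so the two generating sets span the same ideal.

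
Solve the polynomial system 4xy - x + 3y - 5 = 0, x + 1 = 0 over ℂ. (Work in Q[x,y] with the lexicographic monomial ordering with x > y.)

Compute a lex Gröbner basis by Buchberger's algorithm.
f_1 = 4xy - x + 3y - 5, LT = xy.
f_2 = x + 1, LT = x.

S(f_1,f_2): lcm = xy. S = -1/4x - 1/4y - 5/4.
  leading term x: subtract (-1/4)·f_2 from -1/4x - 1/4y - 5/4 → -1/4y - 1
  leading term y: no divisor's leading term divides it; move -1/4y to the remainder.
  leading term 1: no divisor's leading term divides it; move -1 to the remainder.
  remainder -1/4y - 1 ≠ 0; add h_3 = -1/4y - 1 to the basis.

The other S-polynomials (S(f_1,h_3), S(f_2,h_3)) all reduce to 0 modulo the current basis, so we have a Gröbner basis.
Inter-reduce: drop elements whose leading term is divisible by another's, tail-reduce, and make monic.
Reduced Gröbner basis: {x + 1, y + 4}.

Since the basis is lex-ordered, y + 4 is univariate in y. Its roots are {-4}. Back-substituting each root into the other basis elements fixes the other coordinates.
  y = -4: the earlier basis element becomes x + 1 = 0, giving x = -1 — point (-1, -4).

{(-1, -4)}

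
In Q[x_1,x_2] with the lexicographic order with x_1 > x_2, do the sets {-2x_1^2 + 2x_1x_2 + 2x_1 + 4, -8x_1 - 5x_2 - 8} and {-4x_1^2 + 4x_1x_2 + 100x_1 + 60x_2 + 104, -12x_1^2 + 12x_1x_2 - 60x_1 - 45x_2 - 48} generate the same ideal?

Yes, the ideals are equal.

For a fixed monomial order, each ideal has a unique reduced Gröbner basis; comparing bases decides equality.
Buchberger on the first generating set:
f_1 = -2x_1^2 + 2x_1x_2 + 2x_1 + 4, LT = x_1^2.
f_2 = -8x_1 - 5x_2 - 8, LT = x_1.

S(f_1,f_2): lcm = x_1^2. S = -13/8x_1x_2 - 2x_1 - 2.
  leading term x_1x_2: subtract (13/64x_2)·f_2 from -13/8x_1x_2 - 2x_1 - 2 → -2x_1 + 65/64x_2^2 + 13/8x_2 - 2
  leading term x_1: subtract (1/4)·f_2 from -2x_1 + 65/64x_2^2 + 13/8x_2 - 2 → 65/64x_2^2 + 23/8x_2
  leading term x_2^2: no divisor's leading term divides it; move 65/64x_2^2 to the remainder.
  leading term x_2: no divisor's leading term divides it; move 23/8x_2 to the remainder.
  remainder 65/64x_2^2 + 23/8x_2 ≠ 0; add g_3 = 65/64x_2^2 + 23/8x_2 to the basis.

S(f_1,g_3): leading monomials are coprime, so the S-polynomial reduces to 0 (Buchberger's first criterion).
S(f_2,g_3): leading monomials are coprime, so the S-polynomial reduces to 0 (Buchberger's first criterion).
Every S-polynomial of the final basis reduces to 0, so we have a Gröbner basis.
Inter-reduce: drop elements whose leading term is divisible by another's, tail-reduce, and make monic.
Reduced Gröbner basis: {x_1 + 5/8x_2 + 1, x_2^2 + 184/65x_2}.

Buchberger on the second generating set:
h_1 = -4x_1^2 + 4x_1x_2 + 100x_1 + 60x_2 + 104, LT = x_1^2.
h_2 = -12x_1^2 + 12x_1x_2 - 60x_1 - 45x_2 - 48, LT = x_1^2.

S(h_1,h_2): lcm = x_1^2. S = -30x_1 - 75/4x_2 - 30.
  leading term x_1: no divisor's leading term divides it; move -30x_1 to the remainder.
  leading term x_2: no divisor's leading term divides it; move -75/4x_2 to the remainder.
  leading term 1: no divisor's leading term divides it; move -30 to the remainder.
  remainder -30x_1 - 75/4x_2 - 30 ≠ 0; add k_3 = -30x_1 - 75/4x_2 - 30 to the basis.

S(h_1,k_3): lcm = x_1^2. S = -13/8x_1x_2 - 26x_1 - 15x_2 - 26.
  leading term x_1x_2: subtract (13/240x_2)·k_3 from -13/8x_1x_2 - 26x_1 - 15x_2 - 26 → -26x_1 + 65/64x_2^2 - 107/8x_2 - 26
  leading term x_1: subtract (13/15)·k_3 from -26x_1 + 65/64x_2^2 - 107/8x_2 - 26 → 65/64x_2^2 + 23/8x_2
  leading term x_2^2: no divisor's leading term divides it; move 65/64x_2^2 to the remainder.
  leading term x_2: no divisor's leading term divides it; move 23/8x_2 to the remainder.
  remainder 65/64x_2^2 + 23/8x_2 ≠ 0; add k_4 = 65/64x_2^2 + 23/8x_2 to the basis.

S(h_2,k_3): lcm = x_1^2. S = -13/8x_1x_2 + 4x_1 + 15/4x_2 + 4.
  leading term x_1x_2: subtract (13/240x_2)·k_3 from -13/8x_1x_2 + 4x_1 + 15/4x_2 + 4 → 4x_1 + 65/64x_2^2 + 43/8x_2 + 4
  leading term x_1: subtract (-2/15)·k_3 from 4x_1 + 65/64x_2^2 + 43/8x_2 + 4 → 65/64x_2^2 + 23/8x_2
  leading term x_2^2: subtract (1)·k_4 from 65/64x_2^2 + 23/8x_2 → 0
  remainder 0.

S(h_1,k_4): leading monomials are coprime, so the S-polynomial reduces to 0 (Buchberger's first criterion).
S(h_2,k_4): leading monomials are coprime, so the S-polynomial reduces to 0 (Buchberger's first criterion).
S(k_3,k_4): leading monomials are coprime, so the S-polynomial reduces to 0 (Buchberger's first criterion).
Every S-polynomial of the final basis reduces to 0, so we have a Gröbner basis.
Inter-reduce: drop elements whose leading term is divisible by another's, tail-reduce, and make monic.
Reduced Gröbner basis: {x_1 + 5/8x_2 + 1, x_2^2 + 184/65x_2}.

These coincide, so the ideals are equal.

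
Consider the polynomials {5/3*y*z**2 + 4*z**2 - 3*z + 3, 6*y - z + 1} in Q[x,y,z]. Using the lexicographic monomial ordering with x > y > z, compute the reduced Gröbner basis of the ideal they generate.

f_1 = 5/3*y*z**2 + 4*z**2 - 3*z + 3, LT = y*z**2.
f_2 = 6*y - z + 1, LT = y.

S(f_1,f_2): lcm = y*z**2. S = 1/6*z**3 + 67/30*z**2 - 9/5*z + 9/5.
  leading term z**3: no divisor's leading term divides it; move 1/6*z**3 to the remainder.
  leading term z**2: no divisor's leading term divides it; move 67/30*z**2 to the remainder.
  leading term z: no divisor's leading term divides it; move -9/5*z to the remainder.
  leading term 1: no divisor's leading term divides it; move 9/5 to the remainder.
  remainder 1/6*z**3 + 67/30*z**2 - 9/5*z + 9/5 ≠ 0; add g_3 = 1/6*z**3 + 67/30*z**2 - 9/5*z + 9/5 to the basis.

The other S-polynomials (S(f_1,g_3), S(f_2,g_3)) all reduce to 0 modulo the current basis, so we have a Gröbner basis.
Inter-reduce: drop elements whose leading term is divisible by another's, tail-reduce, and make monic.

G = {y - 1/6*z + 1/6, z**3 + 67/5*z**2 - 54/5*z + 54/5}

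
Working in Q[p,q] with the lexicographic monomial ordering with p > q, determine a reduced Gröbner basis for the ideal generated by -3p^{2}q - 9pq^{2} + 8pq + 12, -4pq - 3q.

f_1 = -3p^{2}q - 9pq^{2} + 8pq + 12, LT = p^{2}q.
f_2 = -4pq - 3q, LT = pq.

S(f_1,f_2): lcm = p^{2}q. S = 3pq^{2} - \tfrac{41}{12}pq - 4.
  leading term pq^{2}: subtract (-\tfrac{3}{4}q)·f_2 from 3pq^{2} - \tfrac{41}{12}pq - 4 → -\tfrac{41}{12}pq - \tfrac{9}{4}q^{2} - 4
  leading term pq: subtract (\tfrac{41}{48})·f_2 from -\tfrac{41}{12}pq - \tfrac{9}{4}q^{2} - 4 → -\tfrac{9}{4}q^{2} + \tfrac{41}{16}q - 4
  leading term q^{2}: no divisor's leading term divides it; move -\tfrac{9}{4}q^{2} to the remainder.
  leading term q: no divisor's leading term divides it; move \tfrac{41}{16}q to the remainder.
  leading term 1: no divisor's leading term divides it; move -4 to the remainder.
  remainder -\tfrac{9}{4}q^{2} + \tfrac{41}{16}q - 4 ≠ 0; add g_3 = -\tfrac{9}{4}q^{2} + \tfrac{41}{16}q - 4 to the basis.

S(f_1,g_3): lcm = p^{2}q^{2}. S = \tfrac{41}{36}p^{2}q - \tfrac{16}{9}p^{2} + 3pq^{3} - \tfrac{8}{3}pq^{2} - 4q.
  leading term p^{2}q: subtract (-\tfrac{41}{108})·f_1 from \tfrac{41}{36}p^{2}q - \tfrac{16}{9}p^{2} + 3pq^{3} - \tfrac{8}{3}pq^{2} - 4q → -\tfrac{16}{9}p^{2} + 3pq^{3} - \tfrac{73}{12}pq^{2} + \tfrac{82}{27}pq - 4q + \tfrac{41}{9}
  leading term p^{2}: no divisor's leading term divides it; move -\tfrac{16}{9}p^{2} to the remainder.
  leading term pq^{3}: subtract (-\tfrac{3}{4}q^{2})·f_2 from 3pq^{3} - \tfrac{73}{12}pq^{2} + \tfrac{82}{27}pq - 4q + \tfrac{41}{9} → -\tfrac{73}{12}pq^{2} + \tfrac{82}{27}pq - \tfrac{9}{4}q^{3} - 4q + \tfrac{41}{9}
  leading term pq^{2}: subtract (\tfrac{73}{48}q)·f_2 from -\tfrac{73}{12}pq^{2} + \tfrac{82}{27}pq - \tfrac{9}{4}q^{3} - 4q + \tfrac{41}{9} → \tfrac{82}{27}pq - \tfrac{9}{4}q^{3} + \tfrac{73}{16}q^{2} - 4q + \tfrac{41}{9}
  leading term pq: subtract (-\tfrac{41}{54})·f_2 from \tfrac{82}{27}pq - \tfrac{9}{4}q^{3} + \tfrac{73}{16}q^{2} - 4q + \tfrac{41}{9} → -\tfrac{9}{4}q^{3} + \tfrac{73}{16}q^{2} - \tfrac{113}{18}q + \tfrac{41}{9}
  leading term q^{3}: subtract (q)·g_3 from -\tfrac{9}{4}q^{3} + \tfrac{73}{16}q^{2} - \tfrac{113}{18}q + \tfrac{41}{9} → 2q^{2} - \tfrac{41}{18}q + \tfrac{41}{9}
  leading term q^{2}: subtract (-\tfrac{8}{9})·g_3 from 2q^{2} - \tfrac{41}{18}q + \tfrac{41}{9} → 1
  leading term 1: no divisor's leading term divides it; move 1 to the remainder.
  remainder -\tfrac{16}{9}p^{2} + 1 ≠ 0; add g_4 = -\tfrac{16}{9}p^{2} + 1 to the basis.

S(f_2,g_3): lcm = pq^{2}. S = \tfrac{41}{36}pq - \tfrac{16}{9}p + \tfrac{3}{4}q^{2}.
  leading term pq: subtract (-\tfrac{41}{144})·f_2 from \tfrac{41}{36}pq - \tfrac{16}{9}p + \tfrac{3}{4}q^{2} → -\tfrac{16}{9}p + \tfrac{3}{4}q^{2} - \tfrac{41}{48}q
  leading term p: no divisor's leading term divides it; move -\tfrac{16}{9}p to the remainder.
  leading term q^{2}: subtract (-\tfrac{1}{3})·g_3 from \tfrac{3}{4}q^{2} - \tfrac{41}{48}q → -\tfrac{4}{3}
  leading term 1: no divisor's leading term divides it; move -\tfrac{4}{3} to the remainder.
  remainder -\tfrac{16}{9}p - \tfrac{4}{3} ≠ 0; add g_5 = -\tfrac{16}{9}p - \tfrac{4}{3} to the basis.

The other S-polynomials (S(f_1,g_4), S(f_2,g_4), S(g_3,g_4), S(f_1,g_5), S(f_2,g_5), S(g_3,g_5), S(g_4,g_5)) all reduce to 0 modulo the current basis, so we have a Gröbner basis.
Inter-reduce: drop elements whose leading term is divisible by another's, tail-reduce, and make monic.

G = {p + \tfrac{3}{4}, q^{2} - \tfrac{41}{36}q + \tfrac{16}{9}}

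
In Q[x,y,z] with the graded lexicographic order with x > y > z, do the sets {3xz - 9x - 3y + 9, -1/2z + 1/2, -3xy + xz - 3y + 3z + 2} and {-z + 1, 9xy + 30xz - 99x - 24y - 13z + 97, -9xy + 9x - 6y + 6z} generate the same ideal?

Yes, the ideals are equal.

Since reduced Gröbner bases are canonical representatives of ideals under a given ordering, it suffices to compute and compare them.
Buchberger on the first generating set:
f_1 = 3xz - 9x - 3y + 9, LT = xz.
f_2 = -1/2z + 1/2, LT = z.
f_3 = -3xy + xz - 3y + 3z + 2, LT = xy.

S(f_1,f_2): lcm = xz. S = -2x - y + 3.
  leading term x: no divisor's leading term divides it; move -2x to the remainder.
  leading term y: no divisor's leading term divides it; move -y to the remainder.
  leading term 1: no divisor's leading term divides it; move 3 to the remainder.
  remainder -2x - y + 3 ≠ 0; add g_4 = -2x - y + 3 to the basis.

S(f_1,f_3): lcm = xyz. S = 1/3xz^2 - 3xy - y^2 - yz + z^2 + 3y + 2/3z.
  leading term xz^2: subtract (1/9z)·f_1 from 1/3xz^2 - 3xy - y^2 - yz + z^2 + 3y + 2/3z → -3xy + xz - y^2 - 2/3yz + z^2 + 3y - 1/3z
  leading term xy: subtract (1)·f_3 from -3xy + xz - y^2 - 2/3yz + z^2 + 3y - 1/3z → -y^2 - 2/3yz + z^2 + 6y - 10/3z - 2
  leading term y^2: no divisor's leading term divides it; move -y^2 to the remainder.
  leading term yz: subtract (4/3y)·f_2 from -2/3yz + z^2 + 6y - 10/3z - 2 → z^2 + 16/3y - 10/3z - 2
  leading term z^2: subtract (-2z)·f_2 from z^2 + 16/3y - 10/3z - 2 → 16/3y - 7/3z - 2
  leading term y: no divisor's leading term divides it; move 16/3y to the remainder.
  leading term z: subtract (14/3)·f_2 from -7/3z - 2 → -13/3
  leading term 1: no divisor's leading term divides it; move -13/3 to the remainder.
  remainder -y^2 + 16/3y - 13/3 ≠ 0; add g_5 = -y^2 + 16/3y - 13/3 to the basis.

The other S-polynomials (S(f_2,f_3), S(f_1,g_4), S(f_2,g_4), S(f_3,g_4), S(f_1,g_5), S(f_2,g_5), S(f_3,g_5), S(g_4,g_5)) all reduce to 0 modulo the current basis, so we have a Gröbner basis.
Inter-reduce: drop elements whose leading term is divisible by another's, tail-reduce, and make monic.
Reduced Gröbner basis: {y^2 - 16/3y + 13/3, x + 1/2y - 3/2, z - 1}.

Buchberger on the second generating set:
h_1 = -z + 1, LT = z.
h_2 = 9xy + 30xz - 99x - 24y - 13z + 97, LT = xy.
h_3 = -9xy + 9x - 6y + 6z, LT = xy.

S(h_2,h_3): lcm = xy. S = 10/3xz - 10x - 10/3y - 7/9z + 97/9.
  leading term xz: subtract (-10/3x)·h_1 from 10/3xz - 10x - 10/3y - 7/9z + 97/9 → -20/3x - 10/3y - 7/9z + 97/9
  leading term x: no divisor's leading term divides it; move -20/3x to the remainder.
  leading term y: no divisor's leading term divides it; move -10/3y to the remainder.
  leading term z: subtract (7/9)·h_1 from -7/9z + 97/9 → 10
  leading term 1: no divisor's leading term divides it; move 10 to the remainder.
  remainder -20/3x - 10/3y + 10 ≠ 0; add k_4 = -20/3x - 10/3y + 10 to the basis.

S(h_2,k_4): lcm = xy. S = 10/3xz - 1/2y^2 - 11x - 7/6y - 13/9z + 97/9.
  leading term xz: subtract (-10/3x)·h_1 from 10/3xz - 1/2y^2 - 11x - 7/6y - 13/9z + 97/9 → -1/2y^2 - 23/3x - 7/6y - 13/9z + 97/9
  leading term y^2: no divisor's leading term divides it; move -1/2y^2 to the remainder.
  leading term x: subtract (23/20)·k_4 from -23/3x - 7/6y - 13/9z + 97/9 → 8/3y - 13/9z - 13/18
  leading term y: no divisor's leading term divides it; move 8/3y to the remainder.
  leading term z: subtract (13/9)·h_1 from -13/9z - 13/18 → -13/6
  leading term 1: no divisor's leading term divides it; move -13/6 to the remainder.
  remainder -1/2y^2 + 8/3y - 13/6 ≠ 0; add k_5 = -1/2y^2 + 8/3y - 13/6 to the basis.

The other S-polynomials (S(h_1,h_2), S(h_1,h_3), S(h_1,k_4), S(h_3,k_4), S(h_1,k_5), S(h_2,k_5), S(h_3,k_5), S(k_4,k_5)) all reduce to 0 modulo the current basis, so we have a Gröbner basis.
Inter-reduce: drop elements whose leading term is divisible by another's, tail-reduce, and make monic.
Reduced Gröbner basis: {y^2 - 16/3y + 13/3, x + 1/2y - 3/2, z - 1}.

The two bases agree; hence the ideals are identical.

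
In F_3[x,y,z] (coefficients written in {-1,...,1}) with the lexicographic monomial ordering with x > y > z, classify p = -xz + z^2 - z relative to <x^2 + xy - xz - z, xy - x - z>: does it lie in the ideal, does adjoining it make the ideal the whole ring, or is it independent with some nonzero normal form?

First compute the reduced Gröbner basis of I by Buchberger's algorithm.
f_1 = x^2 + xy - xz - z, LT = x^2.
f_2 = xy - x - z, LT = xy.

S(f_1,f_2): lcm = x^2y. S = x^2 + xy^2 - xyz + xz - yz.
  reduce S modulo (f_1, f_2):
  remainder xz - z^2 + z ≠ 0; add h_3 = xz - z^2 + z to the basis.

S(f_2,h_3): lcm = xyz. S = -xz + yz^2 - yz - z^2.
  reduce S modulo (f_1, f_2, h_3):
  remainder yz^2 - yz + z^2 + z ≠ 0; add h_4 = yz^2 - yz + z^2 + z to the basis.

The other S-polynomials (S(f_1,h_3), S(f_1,h_4), S(f_2,h_4), S(h_3,h_4)) all reduce to 0 modulo the current basis, so we have a Gröbner basis.
Inter-reduce: drop elements whose leading term is divisible by another's, tail-reduce, and make monic.
Reduced Gröbner basis: {x^2 + x - z^2 + z, xy - x - z, xz - z^2 + z, yz^2 - yz + z^2 + z}.
Label its elements g_1 = x^2 + x - z^2 + z, g_2 = xy - x - z, g_3 = xz - z^2 + z, g_4 = yz^2 - yz + z^2 + z.

Reduce p = -xz + z^2 - z modulo G:
  leading term xz: subtract (-1)·g_3 from -xz + z^2 - z → 0
  normal form = 0.
Since the normal form is 0, p ∈ I.

The remainder on division by a Gröbner basis is unique — it is the normal form.

-xz + z^2 - z lies in I (it reduces to 0).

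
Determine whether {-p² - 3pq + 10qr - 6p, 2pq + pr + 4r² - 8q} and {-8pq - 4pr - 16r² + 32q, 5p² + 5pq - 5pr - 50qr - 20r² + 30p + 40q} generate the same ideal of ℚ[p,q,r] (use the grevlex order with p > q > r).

Yes, the ideals are equal.

Since reduced Gröbner bases are canonical representatives of ideals under a given ordering, it suffices to compute and compare them.
Buchberger on the first generating set:
f_1 = -p² - 3pq + 10qr - 6p, LT = p².
f_2 = 2pq + pr + 4r² - 8q, LT = pq.

S(f_1,f_2): lcm = p²q. S = 3pq² - ½p²r - 10q²r - 2pr² + 10pq.
  reduce S modulo (f_1, f_2):
  remainder -10q²r - 2pr² - 11qr² + 12q² - 2pr - 20r² + 40q ≠ 0; add g_3 = -10q²r - 2pr² - 11qr² + 12q² - 2pr - 20r² + 40q to the basis.

The other S-polynomials (S(f_1,g_3), S(f_2,g_3)) all reduce to 0 modulo the current basis, so we have a Gröbner basis.
Inter-reduce: drop elements whose leading term is divisible by another's, tail-reduce, and make monic.
Reduced Gröbner basis: {q²r + ⅕pr² + 11/10qr² - 6/5q² + ⅕pr + 2r² - 4q, p² - 3/2pr - 10qr - 6r² + 6p + 12q, pq + ½pr + 2r² - 4q}.

Buchberger on the second generating set:
h_1 = -8pq - 4pr - 16r² + 32q, LT = pq.
h_2 = 5p² + 5pq - 5pr - 50qr - 20r² + 30p + 40q, LT = p².

S(h_1,h_2): lcm = p²q. S = -pq² + ½p²r + pqr + 10q²r + 2pr² + 4qr² - 10pq - 8q².
  reduce S modulo (h_1, h_2):
  remainder 10q²r + 2pr² + 11qr² - 12q² + 2pr + 20r² - 40q ≠ 0; add k_3 = 10q²r + 2pr² + 11qr² - 12q² + 2pr + 20r² - 40q to the basis.

The other S-polynomials (S(h_1,k_3), S(h_2,k_3)) all reduce to 0 modulo the current basis, so we have a Gröbner basis.
Inter-reduce: drop elements whose leading term is divisible by another's, tail-reduce, and make monic.
Reduced Gröbner basis: {q²r + ⅕pr² + 11/10qr² - 6/5q² + ⅕pr + 2r² - 4q, p² - 3/2pr - 10qr - 6r² + 6p + 12q, pq + ½pr + 2r² - 4q}.

Same reduced basis, so the two generating sets span the same ideal.
The choice of monomial ordering does not affect the verdict — as long as both bases are computed under the same ordering, their equality decides ideal equality.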